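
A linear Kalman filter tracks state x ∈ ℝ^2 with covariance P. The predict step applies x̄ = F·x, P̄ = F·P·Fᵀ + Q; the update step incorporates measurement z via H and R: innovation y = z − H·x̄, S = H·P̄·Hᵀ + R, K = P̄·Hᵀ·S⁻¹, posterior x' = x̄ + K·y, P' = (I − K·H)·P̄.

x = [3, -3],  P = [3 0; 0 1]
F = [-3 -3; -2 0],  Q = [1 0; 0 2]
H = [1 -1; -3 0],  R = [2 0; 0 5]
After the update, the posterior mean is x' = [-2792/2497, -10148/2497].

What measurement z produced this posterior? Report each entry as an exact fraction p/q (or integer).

z = [2, 3]

x̄ = F·x = [0, -6]
P̄ = F·P·Fᵀ + Q = [37 18; 18 14]
S = H·P̄·Hᵀ + R = [17 -57; -57 338]
K = P̄·Hᵀ·S⁻¹ = [95/2497 -804/2497; -1726/2497 -690/2497]
x' − x̄ = [-2792/2497, 4834/2497] = K·y
y = (KᵀK)⁻¹·Kᵀ·(x' − x̄) = [-4, 3]
z = y + H·x̄ = [-4, 3] + [6, 0] = [2, 3]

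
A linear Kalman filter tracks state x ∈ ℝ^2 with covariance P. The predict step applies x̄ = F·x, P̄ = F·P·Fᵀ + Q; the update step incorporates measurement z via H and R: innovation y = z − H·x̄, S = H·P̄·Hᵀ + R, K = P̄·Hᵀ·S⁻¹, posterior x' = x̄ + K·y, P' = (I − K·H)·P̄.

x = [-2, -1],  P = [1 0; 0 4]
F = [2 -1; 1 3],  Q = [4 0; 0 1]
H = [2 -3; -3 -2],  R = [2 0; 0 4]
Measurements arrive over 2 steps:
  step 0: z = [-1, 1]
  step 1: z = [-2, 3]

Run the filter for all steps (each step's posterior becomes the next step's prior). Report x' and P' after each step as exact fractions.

step 0: x' = [-7927/15623, 1/15623], P' = [3940/15623 1048/15623; 1048/15623 3102/15623]
step 1: x' = [-25083385/24872969, -689240/24872969], P' = [6130596/24872969 1603060/24872969; 1603060/24872969 4713854/24872969]

step 0: x̄ = F·x = [-3, -5]
step 0: P̄ = F·P·Fᵀ + Q = [12 -10; -10 38]
step 0: y = z − H·x̄ = [-10, -18]
step 0: S = H·P̄·Hᵀ + R = [512 106; 106 144]
step 0: K = P̄·Hᵀ·S⁻¹ = [2368/15623 -3479/15623; -3605/15623 -2337/15623]
step 0: x' = x̄ + K·y = [-7927/15623, 1/15623]
step 0: P' = (I − K·H)·P̄ = [3940/15623 1048/15623; 1048/15623 3102/15623]
step 1: x̄ = F·x = [-15855/15623, -7924/15623]
step 1: P̄ = F·P·Fᵀ + Q = [77162/15623 3814/15623; 3814/15623 53769/15623]
step 1: y = z − H·x̄ = [-23308/15623, -16544/15623]
step 1: S = H·P̄·Hᵀ + R = [778047/15623 -121288/15623; -121288/15623 1017794/15623]
step 1: K = P̄·Hᵀ·S⁻¹ = [3726006/24872969 -5399477/24872969; -5467721/24872969 -3559222/24872969]
step 1: x' = x̄ + K·y = [-25083385/24872969, -689240/24872969]
step 1: P' = (I − K·H)·P̄ = [6130596/24872969 1603060/24872969; 1603060/24872969 4713854/24872969]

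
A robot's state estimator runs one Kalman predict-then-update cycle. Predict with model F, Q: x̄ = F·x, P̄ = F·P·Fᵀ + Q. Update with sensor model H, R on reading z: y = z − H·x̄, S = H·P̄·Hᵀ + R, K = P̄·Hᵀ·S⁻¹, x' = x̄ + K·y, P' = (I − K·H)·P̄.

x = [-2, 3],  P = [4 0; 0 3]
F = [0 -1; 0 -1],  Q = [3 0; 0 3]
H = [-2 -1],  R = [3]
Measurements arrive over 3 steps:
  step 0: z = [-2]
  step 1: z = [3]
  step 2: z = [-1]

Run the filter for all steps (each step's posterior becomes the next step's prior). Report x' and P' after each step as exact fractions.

step 0: x' = [2/3, -1/15], P' = [1 -1; -1 14/5]
step 1: x' = [-1, -7/9], P' = [1 -1; -1 67/24]
step 2: x' = [1/3, 49/115], P' = [1 -1; -1 321/115]

step 0: x̄ = F·x = [-3, -3]
step 0: P̄ = F·P·Fᵀ + Q = [6 3; 3 6]
step 0: y = z − H·x̄ = [-11]
step 0: S = H·P̄·Hᵀ + R = [45]
step 0: K = P̄·Hᵀ·S⁻¹ = [-1/3; -4/15]
step 0: x' = x̄ + K·y = [2/3, -1/15]
step 0: P' = (I − K·H)·P̄ = [1 -1; -1 14/5]
step 1: x̄ = F·x = [1/15, 1/15]
step 1: P̄ = F·P·Fᵀ + Q = [29/5 14/5; 14/5 29/5]
step 1: y = z − H·x̄ = [16/5]
step 1: S = H·P̄·Hᵀ + R = [216/5]
step 1: K = P̄·Hᵀ·S⁻¹ = [-1/3; -19/72]
step 1: x' = x̄ + K·y = [-1, -7/9]
step 1: P' = (I − K·H)·P̄ = [1 -1; -1 67/24]
step 2: x̄ = F·x = [7/9, 7/9]
step 2: P̄ = F·P·Fᵀ + Q = [139/24 67/24; 67/24 139/24]
step 2: y = z − H·x̄ = [4/3]
step 2: S = H·P̄·Hᵀ + R = [345/8]
step 2: K = P̄·Hᵀ·S⁻¹ = [-1/3; -91/345]
step 2: x' = x̄ + K·y = [1/3, 49/115]
step 2: P' = (I − K·H)·P̄ = [1 -1; -1 321/115]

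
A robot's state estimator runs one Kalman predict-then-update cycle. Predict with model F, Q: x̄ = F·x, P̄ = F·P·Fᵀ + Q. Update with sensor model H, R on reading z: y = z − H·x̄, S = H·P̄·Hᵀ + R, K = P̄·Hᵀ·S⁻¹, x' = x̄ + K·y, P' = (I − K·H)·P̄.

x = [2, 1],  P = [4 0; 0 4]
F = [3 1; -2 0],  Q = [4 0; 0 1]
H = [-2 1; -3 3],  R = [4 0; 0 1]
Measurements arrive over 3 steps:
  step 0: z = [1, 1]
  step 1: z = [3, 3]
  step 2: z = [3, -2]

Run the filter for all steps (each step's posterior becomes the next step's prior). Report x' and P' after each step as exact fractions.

step 0: x' = [-277/1153, 579/5765], P' = [1308/1153 1288/1153; 1288/1153 6948/5765]
step 1: x' = [-10337072/12379825, 537531/2475965], P' = [9201332/12379825 1743544/2475965; 1743544/2475965 380948/495193]
step 2: x' = [-21676139/2608998899, -1294656489/2608998899], P' = [13546862972/18262992293 12824785032/18262992293; 12824785032/18262992293 14002381412/18262992293]

step 0: x̄ = F·x = [7, -4]
step 0: P̄ = F·P·Fᵀ + Q = [44 -24; -24 17]
step 0: y = z − H·x̄ = [19, 34]
step 0: S = H·P̄·Hᵀ + R = [293 531; 531 982]
step 0: K = P̄·Hᵀ·S⁻¹ = [-332/1153 -60/1153; -1483/5765 1524/5765]
step 0: x' = x̄ + K·y = [-277/1153, 579/5765]
step 0: P' = (I − K·H)·P̄ = [1308/1153 1288/1153; 1288/1153 6948/5765]
step 1: x̄ = F·x = [-3576/5765, 554/1153]
step 1: P̄ = F·P·Fᵀ + Q = [127508/5765 -10424/1153; -10424/1153 6385/1153]
step 1: y = z − H·x̄ = [7373/5765, -1743/5765]
step 1: S = H·P̄·Hᵀ + R = [773497/5765 1329903/5765; 1329903/5765 2378822/5765]
step 1: K = P̄·Hᵀ·S⁻¹ = [-2421236/12379825 -1450836/12379825; -395587/2475965 483588/2475965]
step 1: x' = x̄ + K·y = [-10337072/12379825, 537531/2475965]
step 1: P' = (I − K·H)·P̄ = [9201332/12379825 1743544/2475965; 1743544/2475965 380948/495193]
step 2: x̄ = F·x = [-28323561/12379825, 20674144/12379825]
step 2: P̄ = F·P·Fᵀ + Q = [194161308/12379825 -72643432/12379825; -72643432/12379825 49185153/12379825]
step 2: y = z − H·x̄ = [-40181791/12379825, -34350553/2475965]
step 2: S = H·P̄·Hᵀ + R = [1165923413/12379825 393262839/2475965; 393262839/2475965 140403190/495193]
step 2: K = P̄·Hᵀ·S⁻¹ = [-3567235228/18262992293 -2166233820/18262992293; -2911797163/18262992293 3532789140/18262992293]
step 2: x' = x̄ + K·y = [-21676139/2608998899, -1294656489/2608998899]
step 2: P' = (I − K·H)·P̄ = [13546862972/18262992293 12824785032/18262992293; 12824785032/18262992293 14002381412/18262992293]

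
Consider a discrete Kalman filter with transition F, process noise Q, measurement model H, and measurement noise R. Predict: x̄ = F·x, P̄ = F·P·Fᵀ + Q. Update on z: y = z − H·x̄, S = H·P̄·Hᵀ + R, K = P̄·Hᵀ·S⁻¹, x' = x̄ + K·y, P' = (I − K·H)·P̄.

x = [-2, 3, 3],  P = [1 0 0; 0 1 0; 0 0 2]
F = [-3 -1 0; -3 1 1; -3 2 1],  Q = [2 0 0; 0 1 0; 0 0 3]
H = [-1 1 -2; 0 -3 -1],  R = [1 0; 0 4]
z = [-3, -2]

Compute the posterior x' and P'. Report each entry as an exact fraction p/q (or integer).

x̄ = F·x = [3, 12, 15]
P̄ = F·P·Fᵀ + Q = [12 8 7; 8 13 13; 7 13 18]
y = z − H·x̄ = [18, 49]
S = H·P̄·Hᵀ + R = [58 93; 93 217]
K = P̄·Hᵀ·S⁻¹ = [-33/127 -4/127; 9/127 -1063/3937; -39/127 -516/3937]
x' = x̄ + K·y = [-409/127, 179/3937, 12009/3937]
P' = (I − K·H)·P̄ = [806/127 115/127 -329/127; 115/127 1764/3937 -1040/3937; -329/127 -1040/3937 5184/3937]

x' = [-409/127, 179/3937, 12009/3937]
P' = [806/127 115/127 -329/127; 115/127 1764/3937 -1040/3937; -329/127 -1040/3937 5184/3937]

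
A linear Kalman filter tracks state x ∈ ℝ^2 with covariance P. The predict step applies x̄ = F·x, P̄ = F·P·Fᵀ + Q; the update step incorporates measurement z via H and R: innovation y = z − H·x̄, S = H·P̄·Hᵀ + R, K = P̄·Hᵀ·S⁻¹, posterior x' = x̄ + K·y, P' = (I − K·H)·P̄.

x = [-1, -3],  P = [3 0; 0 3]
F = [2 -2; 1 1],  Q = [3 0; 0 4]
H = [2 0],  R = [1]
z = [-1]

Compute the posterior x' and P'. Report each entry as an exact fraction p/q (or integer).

x' = [-50/109, -4]
P' = [27/109 0; 0 10]

x̄ = F·x = [4, -4]
P̄ = F·P·Fᵀ + Q = [27 0; 0 10]
y = z − H·x̄ = [-9]
S = H·P̄·Hᵀ + R = [109]
K = P̄·Hᵀ·S⁻¹ = [54/109; 0]
x' = x̄ + K·y = [-50/109, -4]
P' = (I − K·H)·P̄ = [27/109 0; 0 10]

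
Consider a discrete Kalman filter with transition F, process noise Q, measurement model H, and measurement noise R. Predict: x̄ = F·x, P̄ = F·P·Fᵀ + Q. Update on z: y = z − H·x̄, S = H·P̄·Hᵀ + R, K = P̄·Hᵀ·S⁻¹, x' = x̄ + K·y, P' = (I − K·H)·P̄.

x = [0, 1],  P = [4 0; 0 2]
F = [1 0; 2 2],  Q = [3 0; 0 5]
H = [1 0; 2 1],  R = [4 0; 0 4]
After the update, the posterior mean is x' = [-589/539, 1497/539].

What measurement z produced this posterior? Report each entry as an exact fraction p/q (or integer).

x̄ = F·x = [0, 2]
P̄ = F·P·Fᵀ + Q = [7 8; 8 29]
S = H·P̄·Hᵀ + R = [11 22; 22 93]
K = P̄·Hᵀ·S⁻¹ = [167/539 8/49; -246/539 29/49]
x' − x̄ = [-589/539, 419/539] = K·y
y = (KᵀK)⁻¹·Kᵀ·(x' − x̄) = [-3, -1]
z = y + H·x̄ = [-3, -1] + [0, 2] = [-3, 1]

z = [-3, 1]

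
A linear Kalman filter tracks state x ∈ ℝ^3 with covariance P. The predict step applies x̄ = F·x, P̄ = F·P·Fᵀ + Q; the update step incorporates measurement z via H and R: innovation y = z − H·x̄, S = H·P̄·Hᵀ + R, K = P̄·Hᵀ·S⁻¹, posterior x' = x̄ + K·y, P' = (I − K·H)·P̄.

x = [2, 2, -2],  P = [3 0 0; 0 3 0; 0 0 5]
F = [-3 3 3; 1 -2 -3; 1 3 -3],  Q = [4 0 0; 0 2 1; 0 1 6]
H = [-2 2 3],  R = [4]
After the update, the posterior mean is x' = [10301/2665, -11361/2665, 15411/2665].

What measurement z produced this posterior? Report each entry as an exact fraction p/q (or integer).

z = [1]

x̄ = F·x = [-6, 4, 14]
P̄ = F·P·Fᵀ + Q = [103 -72 -27; -72 62 31; -27 31 81]
S = H·P̄·Hᵀ + R = [2665]
K = P̄·Hᵀ·S⁻¹ = [-431/2665; 361/2665; 359/2665]
x' − x̄ = [26291/2665, -22021/2665, -21899/2665] = K·y
y = (KᵀK)⁻¹·Kᵀ·(x' − x̄) = [-61]
z = y + H·x̄ = [-61] + [62] = [1]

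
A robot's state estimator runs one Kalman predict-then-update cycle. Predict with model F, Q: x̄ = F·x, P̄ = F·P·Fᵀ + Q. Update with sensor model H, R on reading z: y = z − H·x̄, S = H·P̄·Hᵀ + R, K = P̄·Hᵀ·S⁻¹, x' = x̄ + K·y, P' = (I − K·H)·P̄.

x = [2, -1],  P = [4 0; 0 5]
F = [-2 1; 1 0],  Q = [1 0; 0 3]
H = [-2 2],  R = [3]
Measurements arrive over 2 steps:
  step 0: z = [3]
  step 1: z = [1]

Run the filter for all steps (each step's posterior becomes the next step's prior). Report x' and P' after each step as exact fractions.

step 0: x̄ = F·x = [-5, 2]
step 0: P̄ = F·P·Fᵀ + Q = [22 -8; -8 7]
step 0: y = z − H·x̄ = [-11]
step 0: S = H·P̄·Hᵀ + R = [183]
step 0: K = P̄·Hᵀ·S⁻¹ = [-20/61; 10/61]
step 0: x' = x̄ + K·y = [-85/61, 12/61]
step 0: P' = (I − K·H)·P̄ = [142/61 112/61; 112/61 127/61]
step 1: x̄ = F·x = [182/61, -85/61]
step 1: P̄ = F·P·Fᵀ + Q = [308/61 -172/61; -172/61 325/61]
step 1: y = z − H·x̄ = [595/61]
step 1: S = H·P̄·Hᵀ + R = [4091/61]
step 1: K = P̄·Hᵀ·S⁻¹ = [-960/4091; 994/4091]
step 1: x' = x̄ + K·y = [2842/4091, 3995/4091]
step 1: P' = (I − K·H)·P̄ = [5548/4091 4108/4091; 4108/4091 5599/4091]

step 0: x' = [-85/61, 12/61], P' = [142/61 112/61; 112/61 127/61]
step 1: x' = [2842/4091, 3995/4091], P' = [5548/4091 4108/4091; 4108/4091 5599/4091]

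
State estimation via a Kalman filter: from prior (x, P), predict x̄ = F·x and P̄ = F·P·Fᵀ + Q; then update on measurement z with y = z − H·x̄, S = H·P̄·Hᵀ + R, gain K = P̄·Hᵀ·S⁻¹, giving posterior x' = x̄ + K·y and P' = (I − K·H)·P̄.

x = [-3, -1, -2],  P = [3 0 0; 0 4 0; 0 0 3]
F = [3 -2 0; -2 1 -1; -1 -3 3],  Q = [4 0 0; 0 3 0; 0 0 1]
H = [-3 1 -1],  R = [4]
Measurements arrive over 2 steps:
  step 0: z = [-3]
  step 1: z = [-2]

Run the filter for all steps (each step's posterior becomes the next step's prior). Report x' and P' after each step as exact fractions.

step 0: x̄ = F·x = [-7, 7, 0]
step 0: P̄ = F·P·Fᵀ + Q = [47 -26 15; -26 22 -15; 15 -15 67]
step 0: y = z − H·x̄ = [-31]
step 0: S = H·P̄·Hᵀ + R = [792]
step 0: K = P̄·Hᵀ·S⁻¹ = [-91/396; 115/792; -127/792]
step 0: x' = x̄ + K·y = [49/396, 1979/792, 3937/792]
step 0: P' = (I − K·H)·P̄ = [1025/198 169/396 -5617/396; 169/396 4199/792 2725/792; -5617/396 2725/792 36935/792]
step 1: x̄ = F·x = [-458/99, -359/132, 722/99]
step 1: P̄ = F·P·Fᵀ + Q = [6601/99 355/33 -13366/99; 355/33 227/22 -1708/33; -13366/99 -1708/33 49435/99]
step 1: y = z − H·x̄ = [-2323/396]
step 1: S = H·P̄·Hᵀ + R = [67847/198]
step 1: K = P̄·Hᵀ·S⁻¹ = [-632/3991; 5901/67847; -28922/67847]
step 1: x' = x̄ + K·y = [-14756/3991, -438279/135694, 1328929/135694]
step 1: P' = (I − K·H)·P̄ = [231813/3991 61769/3991 -631142/3991; 61769/3991 524190/67847 -2649633/67847; -631142/3991 -2649633/67847 29654297/67847]

step 0: x' = [49/396, 1979/792, 3937/792], P' = [1025/198 169/396 -5617/396; 169/396 4199/792 2725/792; -5617/396 2725/792 36935/792]
step 1: x' = [-14756/3991, -438279/135694, 1328929/135694], P' = [231813/3991 61769/3991 -631142/3991; 61769/3991 524190/67847 -2649633/67847; -631142/3991 -2649633/67847 29654297/67847]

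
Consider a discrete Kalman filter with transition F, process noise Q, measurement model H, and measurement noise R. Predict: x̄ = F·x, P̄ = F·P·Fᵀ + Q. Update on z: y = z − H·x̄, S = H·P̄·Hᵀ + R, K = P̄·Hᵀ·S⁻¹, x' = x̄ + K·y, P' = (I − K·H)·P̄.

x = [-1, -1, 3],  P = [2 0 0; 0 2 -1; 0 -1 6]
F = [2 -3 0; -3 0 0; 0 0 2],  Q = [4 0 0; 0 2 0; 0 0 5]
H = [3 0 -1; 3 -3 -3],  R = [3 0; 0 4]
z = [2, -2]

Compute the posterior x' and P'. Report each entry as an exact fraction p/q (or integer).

x' = [4507/2803, -723/2803, 7324/2803]
P' = [154950/64469 -224124/64469 384786/64469; -224124/64469 487732/64469 -696672/64469; 384786/64469 -696672/64469 1100166/64469]

x̄ = F·x = [1, 3, 6]
P̄ = F·P·Fᵀ + Q = [30 -12 6; -12 20 0; 6 0 29]
y = z − H·x̄ = [5, 22]
S = H·P̄·Hᵀ + R = [266 393; 393 823]
K = P̄·Hᵀ·S⁻¹ = [26688/64469 -4284/64469; 8100/64469 -11388/64469; 18064/64469 -14031/64469]
x' = x̄ + K·y = [4507/2803, -723/2803, 7324/2803]
P' = (I − K·H)·P̄ = [154950/64469 -224124/64469 384786/64469; -224124/64469 487732/64469 -696672/64469; 384786/64469 -696672/64469 1100166/64469]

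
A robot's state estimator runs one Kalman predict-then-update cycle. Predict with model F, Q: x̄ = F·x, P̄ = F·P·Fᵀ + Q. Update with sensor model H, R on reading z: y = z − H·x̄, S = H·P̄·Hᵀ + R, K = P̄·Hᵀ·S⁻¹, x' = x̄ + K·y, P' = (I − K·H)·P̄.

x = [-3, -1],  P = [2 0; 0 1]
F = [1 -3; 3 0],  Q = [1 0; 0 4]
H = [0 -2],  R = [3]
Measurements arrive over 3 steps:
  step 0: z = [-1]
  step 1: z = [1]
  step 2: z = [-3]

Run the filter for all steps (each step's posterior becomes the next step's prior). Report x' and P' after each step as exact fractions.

step 0: x' = [228/91, 17/91], P' = [948/91 18/91; 18/91 66/91]
step 1: x' = [-16257/35857, -15740/35857], P' = [284719/35857 8046/35857; 8046/35857 26688/35857]
step 2: x' = [18382827/10931167, 16089081/10931167], P' = [88062224/10931167 2345229/10931167; 2345229/10931167 8117697/10931167]

step 0: x̄ = F·x = [0, -9]
step 0: P̄ = F·P·Fᵀ + Q = [12 6; 6 22]
step 0: y = z − H·x̄ = [-19]
step 0: S = H·P̄·Hᵀ + R = [91]
step 0: K = P̄·Hᵀ·S⁻¹ = [-12/91; -44/91]
step 0: x' = x̄ + K·y = [228/91, 17/91]
step 0: P' = (I − K·H)·P̄ = [948/91 18/91; 18/91 66/91]
step 1: x̄ = F·x = [177/91, 684/91]
step 1: P̄ = F·P·Fᵀ + Q = [1525/91 2682/91; 2682/91 8896/91]
step 1: y = z − H·x̄ = [1459/91]
step 1: S = H·P̄·Hᵀ + R = [35857/91]
step 1: K = P̄·Hᵀ·S⁻¹ = [-5364/35857; -17792/35857]
step 1: x' = x̄ + K·y = [-16257/35857, -15740/35857]
step 1: P' = (I − K·H)·P̄ = [284719/35857 8046/35857; 8046/35857 26688/35857]
step 2: x̄ = F·x = [30963/35857, -48771/35857]
step 2: P̄ = F·P·Fᵀ + Q = [512492/35857 781743/35857; 781743/35857 2705899/35857]
step 2: y = z − H·x̄ = [-205113/35857]
step 2: S = H·P̄·Hᵀ + R = [10931167/35857]
step 2: K = P̄·Hᵀ·S⁻¹ = [-1563486/10931167; -5411798/10931167]
step 2: x' = x̄ + K·y = [18382827/10931167, 16089081/10931167]
step 2: P' = (I − K·H)·P̄ = [88062224/10931167 2345229/10931167; 2345229/10931167 8117697/10931167]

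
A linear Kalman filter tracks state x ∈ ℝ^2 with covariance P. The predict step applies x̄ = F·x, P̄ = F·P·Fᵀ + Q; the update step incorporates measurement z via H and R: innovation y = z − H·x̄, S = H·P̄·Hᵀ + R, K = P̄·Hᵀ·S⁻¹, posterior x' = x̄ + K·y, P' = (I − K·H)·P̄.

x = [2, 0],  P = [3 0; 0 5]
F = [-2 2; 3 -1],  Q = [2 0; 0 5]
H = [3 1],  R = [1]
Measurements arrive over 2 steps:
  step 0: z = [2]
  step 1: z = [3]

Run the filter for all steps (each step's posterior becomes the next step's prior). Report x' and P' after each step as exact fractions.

step 0: x̄ = F·x = [-4, 6]
step 0: P̄ = F·P·Fᵀ + Q = [34 -28; -28 37]
step 0: y = z − H·x̄ = [8]
step 0: S = H·P̄·Hᵀ + R = [176]
step 0: K = P̄·Hᵀ·S⁻¹ = [37/88; -47/176]
step 0: x' = x̄ + K·y = [-7/11, 85/22]
step 0: P' = (I − K·H)·P̄ = [127/44 -725/88; -725/88 4303/176]
step 1: x̄ = F·x = [9, -127/22]
step 1: P̄ = F·P·Fᵀ + Q = [709/4 -1057/8; -1057/8 18455/176]
step 1: y = z − H·x̄ = [-401/22]
step 1: S = H·P̄·Hᵀ + R = [159871/176]
step 1: K = P̄·Hᵀ·S⁻¹ = [70334/159871; -51307/159871]
step 1: x' = x̄ + K·y = [156842/159871, 12295/159871]
step 1: P' = (I − K·H)·P̄ = [229910/159871 -619396/159871; -619396/159871 1806881/159871]

step 0: x' = [-7/11, 85/22], P' = [127/44 -725/88; -725/88 4303/176]
step 1: x' = [156842/159871, 12295/159871], P' = [229910/159871 -619396/159871; -619396/159871 1806881/159871]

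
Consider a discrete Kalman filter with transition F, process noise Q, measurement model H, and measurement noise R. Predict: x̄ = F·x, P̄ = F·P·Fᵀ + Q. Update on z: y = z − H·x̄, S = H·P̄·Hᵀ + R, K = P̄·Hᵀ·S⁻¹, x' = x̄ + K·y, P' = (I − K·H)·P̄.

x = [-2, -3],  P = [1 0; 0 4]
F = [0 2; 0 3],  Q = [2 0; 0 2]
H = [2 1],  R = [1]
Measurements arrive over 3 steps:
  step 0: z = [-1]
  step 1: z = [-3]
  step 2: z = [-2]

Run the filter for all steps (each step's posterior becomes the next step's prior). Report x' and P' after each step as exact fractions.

step 0: x' = [-14/69, -143/207], P' = [14/23 -64/69; -64/69 470/207]
step 1: x' = [-21366/25307, -33569/25307], P' = [15342/25307 -23276/25307; -23276/25307 56836/25307]
step 2: x' = [-1592450/3063341, -3126151/3063341], P' = [1856922/3063341 -2816912/3063341; -2816912/3063341 6877994/3063341]

step 0: x̄ = F·x = [-6, -9]
step 0: P̄ = F·P·Fᵀ + Q = [18 24; 24 38]
step 0: y = z − H·x̄ = [20]
step 0: S = H·P̄·Hᵀ + R = [207]
step 0: K = P̄·Hᵀ·S⁻¹ = [20/69; 86/207]
step 0: x' = x̄ + K·y = [-14/69, -143/207]
step 0: P' = (I − K·H)·P̄ = [14/23 -64/69; -64/69 470/207]
step 1: x̄ = F·x = [-286/207, -143/69]
step 1: P̄ = F·P·Fᵀ + Q = [2294/207 940/69; 940/69 516/23]
step 1: y = z − H·x̄ = [380/207]
step 1: S = H·P̄·Hᵀ + R = [25307/207]
step 1: K = P̄·Hᵀ·S⁻¹ = [7408/25307; 10284/25307]
step 1: x' = x̄ + K·y = [-21366/25307, -33569/25307]
step 1: P' = (I − K·H)·P̄ = [15342/25307 -23276/25307; -23276/25307 56836/25307]
step 2: x̄ = F·x = [-67138/25307, -100707/25307]
step 2: P̄ = F·P·Fᵀ + Q = [277958/25307 341016/25307; 341016/25307 562138/25307]
step 2: y = z − H·x̄ = [184369/25307]
step 2: S = H·P̄·Hᵀ + R = [3063341/25307]
step 2: K = P̄·Hᵀ·S⁻¹ = [896932/3063341; 1244170/3063341]
step 2: x' = x̄ + K·y = [-1592450/3063341, -3126151/3063341]
step 2: P' = (I − K·H)·P̄ = [1856922/3063341 -2816912/3063341; -2816912/3063341 6877994/3063341]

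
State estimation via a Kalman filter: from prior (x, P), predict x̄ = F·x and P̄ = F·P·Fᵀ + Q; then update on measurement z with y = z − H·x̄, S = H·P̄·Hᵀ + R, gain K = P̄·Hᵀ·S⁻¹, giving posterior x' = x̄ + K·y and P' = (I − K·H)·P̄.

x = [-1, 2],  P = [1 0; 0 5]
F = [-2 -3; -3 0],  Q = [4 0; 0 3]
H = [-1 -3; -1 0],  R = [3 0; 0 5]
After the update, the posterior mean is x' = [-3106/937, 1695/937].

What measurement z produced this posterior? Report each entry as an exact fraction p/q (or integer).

x̄ = F·x = [-4, 3]
P̄ = F·P·Fᵀ + Q = [53 6; 6 12]
S = H·P̄·Hᵀ + R = [200 71; 71 58]
K = P̄·Hᵀ·S⁻¹ = [-355/6559 -5559/6559; -2010/6559 1782/6559]
x' − x̄ = [642/937, -1116/937] = K·y
y = (KᵀK)⁻¹·Kᵀ·(x' − x̄) = [3, -1]
z = y + H·x̄ = [3, -1] + [-5, 4] = [-2, 3]

z = [-2, 3]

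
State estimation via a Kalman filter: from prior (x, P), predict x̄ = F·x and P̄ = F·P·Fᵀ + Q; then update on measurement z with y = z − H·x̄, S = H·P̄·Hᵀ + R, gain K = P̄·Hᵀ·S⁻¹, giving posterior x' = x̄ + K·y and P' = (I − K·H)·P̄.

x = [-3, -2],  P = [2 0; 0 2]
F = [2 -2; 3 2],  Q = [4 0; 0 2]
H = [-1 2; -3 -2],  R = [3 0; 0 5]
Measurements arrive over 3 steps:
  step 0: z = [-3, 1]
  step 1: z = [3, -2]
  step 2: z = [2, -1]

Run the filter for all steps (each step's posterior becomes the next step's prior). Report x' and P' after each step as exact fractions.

step 0: x̄ = F·x = [-2, -13]
step 0: P̄ = F·P·Fᵀ + Q = [20 4; 4 28]
step 0: y = z − H·x̄ = [21, -31]
step 0: S = H·P̄·Hᵀ + R = [119 -68; -68 345]
step 0: K = P̄·Hᵀ·S⁻¹ = [-8764/36431 -524/2143; 13316/36431 -268/2143]
step 0: x' = x̄ + K·y = [19242/36431, -52731/36431]
step 0: P' = (I − K·H)·P̄ = [17708/36431 -4292/36431; -4292/36431 17828/36431]
step 1: x̄ = F·x = [143946/36431, -2808/2143]
step 1: P̄ = F·P·Fᵀ + Q = [322204/36431 2560/2143; 2560/2143 14826/2143]
step 1: y = z − H·x̄ = [348711/36431, 263504/36431]
step 1: S = H·P̄·Hᵀ + R = [1265585/36431 -215636/36431; -215636/36431 4612399/36431]
step 1: K = P̄·Hᵀ·S⁻¹ = [-36009868/158954849 -1026892/4296077; 54553892/158954849 -522188/4296077]
step 1: x' = x̄ + K·y = [8565290/158954849, 174151804/158954849]
step 1: P' = (I − K·H)·P̄ = [74501156/158954849 -16764224/158954849; -16764224/158954849 73448726/158954849]
step 2: x̄ = F·x = [-331173028/158954849, 10108094/4296077]
step 2: P̄ = F·P·Fᵀ + Q = [1361732716/158954849 5047040/4296077; 5047040/4296077 29217414/4296077]
step 2: y = z − H·x̄ = [-761262286/158954849, -404474977/158954849]
step 2: S = H·P̄·Hᵀ + R = [5415812615/158954849 -985941044/158954849; -985941044/158954849 19615431721/158954849]
step 2: K = P̄·Hᵀ·S⁻¹ = [-149608393372/662209573871 -158043171916/662209573871; 226877442668/662209573871 -80500497524/662209573871]
step 2: x' = x̄ + K·y = [-261018862536/662209573871, 676375913462/662209573871]
step 2: P' = (I − K·H)·P̄ = [309760259924/662209573871 -69532460096/662209573871; -69532460096/662209573871 305549933954/662209573871]

step 0: x' = [19242/36431, -52731/36431], P' = [17708/36431 -4292/36431; -4292/36431 17828/36431]
step 1: x' = [8565290/158954849, 174151804/158954849], P' = [74501156/158954849 -16764224/158954849; -16764224/158954849 73448726/158954849]
step 2: x' = [-261018862536/662209573871, 676375913462/662209573871], P' = [309760259924/662209573871 -69532460096/662209573871; -69532460096/662209573871 305549933954/662209573871]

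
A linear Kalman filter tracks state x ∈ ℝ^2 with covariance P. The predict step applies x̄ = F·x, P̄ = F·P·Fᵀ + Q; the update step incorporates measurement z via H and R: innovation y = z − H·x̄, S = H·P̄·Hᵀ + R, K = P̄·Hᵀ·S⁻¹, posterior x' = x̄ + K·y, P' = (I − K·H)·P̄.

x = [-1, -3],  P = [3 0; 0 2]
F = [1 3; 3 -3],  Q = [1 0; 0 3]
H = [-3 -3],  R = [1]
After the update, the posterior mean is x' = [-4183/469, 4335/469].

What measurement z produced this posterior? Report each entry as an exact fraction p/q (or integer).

z = [-1]

x̄ = F·x = [-10, 6]
P̄ = F·P·Fᵀ + Q = [22 -9; -9 48]
S = H·P̄·Hᵀ + R = [469]
K = P̄·Hᵀ·S⁻¹ = [-39/469; -117/469]
x' − x̄ = [507/469, 1521/469] = K·y
y = (KᵀK)⁻¹·Kᵀ·(x' − x̄) = [-13]
z = y + H·x̄ = [-13] + [12] = [-1]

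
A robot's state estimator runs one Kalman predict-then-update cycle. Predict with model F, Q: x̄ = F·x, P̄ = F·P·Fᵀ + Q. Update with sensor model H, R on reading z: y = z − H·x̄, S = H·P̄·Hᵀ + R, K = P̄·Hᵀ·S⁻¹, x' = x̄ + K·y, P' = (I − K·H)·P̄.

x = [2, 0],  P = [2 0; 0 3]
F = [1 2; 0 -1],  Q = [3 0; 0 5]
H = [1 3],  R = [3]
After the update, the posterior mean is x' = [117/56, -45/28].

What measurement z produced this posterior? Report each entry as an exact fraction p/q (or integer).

z = [-3]

x̄ = F·x = [2, 0]
P̄ = F·P·Fᵀ + Q = [17 -6; -6 8]
S = H·P̄·Hᵀ + R = [56]
K = P̄·Hᵀ·S⁻¹ = [-1/56; 9/28]
x' − x̄ = [5/56, -45/28] = K·y
y = (KᵀK)⁻¹·Kᵀ·(x' − x̄) = [-5]
z = y + H·x̄ = [-5] + [2] = [-3]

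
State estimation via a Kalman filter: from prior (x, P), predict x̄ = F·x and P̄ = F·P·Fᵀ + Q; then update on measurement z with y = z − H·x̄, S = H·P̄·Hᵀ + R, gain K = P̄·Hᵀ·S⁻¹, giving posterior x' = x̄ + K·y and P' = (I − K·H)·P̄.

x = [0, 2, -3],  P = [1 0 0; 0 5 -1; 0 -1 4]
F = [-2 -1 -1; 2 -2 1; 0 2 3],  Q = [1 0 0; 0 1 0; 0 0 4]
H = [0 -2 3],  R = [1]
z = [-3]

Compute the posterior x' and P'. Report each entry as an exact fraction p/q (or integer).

x' = [719/613, -4135/613, -3369/613]
P' = [4547/613 -3521/613 -2365/613; -3521/613 14145/613 9404/613; -2365/613 9404/613 6320/613]

x̄ = F·x = [1, -7, -5]
P̄ = F·P·Fᵀ + Q = [12 1 -17; 1 33 -4; -17 -4 48]
y = z − H·x̄ = [-2]
S = H·P̄·Hᵀ + R = [613]
K = P̄·Hᵀ·S⁻¹ = [-53/613; -78/613; 152/613]
x' = x̄ + K·y = [719/613, -4135/613, -3369/613]
P' = (I − K·H)·P̄ = [4547/613 -3521/613 -2365/613; -3521/613 14145/613 9404/613; -2365/613 9404/613 6320/613]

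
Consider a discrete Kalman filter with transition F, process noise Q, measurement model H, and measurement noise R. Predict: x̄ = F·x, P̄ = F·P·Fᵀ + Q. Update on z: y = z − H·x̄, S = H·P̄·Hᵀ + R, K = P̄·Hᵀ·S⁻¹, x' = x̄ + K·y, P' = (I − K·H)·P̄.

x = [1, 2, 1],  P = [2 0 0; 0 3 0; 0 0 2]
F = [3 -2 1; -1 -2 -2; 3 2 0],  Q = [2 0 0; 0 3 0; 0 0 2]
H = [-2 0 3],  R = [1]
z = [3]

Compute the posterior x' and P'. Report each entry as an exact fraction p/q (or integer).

x̄ = F·x = [0, -7, 7]
P̄ = F·P·Fᵀ + Q = [34 2 6; 2 25 -18; 6 -18 32]
y = z − H·x̄ = [-18]
S = H·P̄·Hᵀ + R = [353]
K = P̄·Hᵀ·S⁻¹ = [-50/353; -58/353; 84/353]
x' = x̄ + K·y = [900/353, -1427/353, 959/353]
P' = (I − K·H)·P̄ = [9502/353 -2194/353 6318/353; -2194/353 5461/353 -1482/353; 6318/353 -1482/353 4240/353]

x' = [900/353, -1427/353, 959/353]
P' = [9502/353 -2194/353 6318/353; -2194/353 5461/353 -1482/353; 6318/353 -1482/353 4240/353]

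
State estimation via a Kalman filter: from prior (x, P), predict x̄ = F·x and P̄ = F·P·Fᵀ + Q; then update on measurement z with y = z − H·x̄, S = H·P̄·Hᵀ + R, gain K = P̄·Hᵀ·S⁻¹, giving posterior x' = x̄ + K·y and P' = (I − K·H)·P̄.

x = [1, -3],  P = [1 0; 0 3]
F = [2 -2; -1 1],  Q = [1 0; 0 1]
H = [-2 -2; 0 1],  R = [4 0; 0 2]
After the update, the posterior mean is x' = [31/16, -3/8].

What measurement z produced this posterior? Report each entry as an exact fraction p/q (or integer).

z = [-3, 1]

x̄ = F·x = [8, -4]
P̄ = F·P·Fᵀ + Q = [17 -8; -8 5]
S = H·P̄·Hᵀ + R = [28 6; 6 7]
K = P̄·Hᵀ·S⁻¹ = [-39/80 -29/40; 3/40 13/20]
x' − x̄ = [-97/16, 29/8] = K·y
y = (KᵀK)⁻¹·Kᵀ·(x' − x̄) = [5, 5]
z = y + H·x̄ = [5, 5] + [-8, -4] = [-3, 1]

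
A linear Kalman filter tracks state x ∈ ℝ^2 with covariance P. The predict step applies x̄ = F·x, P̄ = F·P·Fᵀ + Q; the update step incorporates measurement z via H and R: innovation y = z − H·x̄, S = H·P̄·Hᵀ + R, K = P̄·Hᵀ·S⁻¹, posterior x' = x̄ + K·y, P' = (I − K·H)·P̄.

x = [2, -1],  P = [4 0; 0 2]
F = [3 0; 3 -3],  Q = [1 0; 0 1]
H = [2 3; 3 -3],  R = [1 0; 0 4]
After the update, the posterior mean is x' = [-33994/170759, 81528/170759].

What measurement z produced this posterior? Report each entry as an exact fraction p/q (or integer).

x̄ = F·x = [6, 9]
P̄ = F·P·Fᵀ + Q = [37 36; 36 55]
S = H·P̄·Hᵀ + R = [1076 -165; -165 184]
K = P̄·Hᵀ·S⁻¹ = [33983/170759 33258/170759; 34203/170759 -22227/170759]
x' − x̄ = [-1058548/170759, -1455303/170759] = K·y
y = (KᵀK)⁻¹·Kᵀ·(x' − x̄) = [-38, 7]
z = y + H·x̄ = [-38, 7] + [39, -9] = [1, -2]

z = [1, -2]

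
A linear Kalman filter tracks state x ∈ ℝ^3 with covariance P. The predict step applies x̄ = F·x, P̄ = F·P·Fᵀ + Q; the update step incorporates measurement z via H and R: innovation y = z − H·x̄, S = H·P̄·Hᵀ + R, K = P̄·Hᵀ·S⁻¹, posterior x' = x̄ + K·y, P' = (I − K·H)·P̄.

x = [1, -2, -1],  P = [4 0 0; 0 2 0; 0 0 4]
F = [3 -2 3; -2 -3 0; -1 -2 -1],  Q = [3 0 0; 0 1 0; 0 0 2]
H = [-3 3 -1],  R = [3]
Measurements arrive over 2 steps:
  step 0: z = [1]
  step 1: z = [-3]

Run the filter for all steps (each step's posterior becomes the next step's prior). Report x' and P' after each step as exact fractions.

step 0: x̄ = F·x = [4, 4, 4]
step 0: P̄ = F·P·Fᵀ + Q = [83 -12 -16; -12 35 20; -16 20 18]
step 0: y = z − H·x̄ = [5]
step 0: S = H·P̄·Hᵀ + R = [1083]
step 0: K = P̄·Hᵀ·S⁻¹ = [-269/1083; 121/1083; 30/361]
step 0: x' = x̄ + K·y = [2987/1083, 4937/1083, 1594/361]
step 0: P' = (I − K·H)·P̄ = [17528/1083 19553/1083 2294/361; 19553/1083 23264/1083 3590/361; 2294/361 3590/361 3798/361]
step 1: x̄ = F·x = [707/57, -20785/1083, -5881/361]
step 1: P̄ = F·P·Fᵀ + Q = [323/3 -10609/57 -2742/19; -10609/57 515207/1083 119195/361; -2742/19 119195/361 86400/361]
step 1: y = z − H·x̄ = [27254/361]
step 1: S = H·P̄·Hᵀ + R = [2164581/361]
step 1: K = P̄·Hᵀ·S⁻¹ = [-29564/240509; 597583/2164581; 142493/721527]
step 1: x' = x̄ + K·y = [2253589/721527, 3572267/2164581, -996665/721527]
step 1: P' = (I − K·H)·P̄ = [12313735/721527 12524077/721527 299034/240509; 12524077/721527 40527200/2164581 2357386/721527; 299034/240509 2357386/721527 1317791/240509]

step 0: x' = [2987/1083, 4937/1083, 1594/361], P' = [17528/1083 19553/1083 2294/361; 19553/1083 23264/1083 3590/361; 2294/361 3590/361 3798/361]
step 1: x' = [2253589/721527, 3572267/2164581, -996665/721527], P' = [12313735/721527 12524077/721527 299034/240509; 12524077/721527 40527200/2164581 2357386/721527; 299034/240509 2357386/721527 1317791/240509]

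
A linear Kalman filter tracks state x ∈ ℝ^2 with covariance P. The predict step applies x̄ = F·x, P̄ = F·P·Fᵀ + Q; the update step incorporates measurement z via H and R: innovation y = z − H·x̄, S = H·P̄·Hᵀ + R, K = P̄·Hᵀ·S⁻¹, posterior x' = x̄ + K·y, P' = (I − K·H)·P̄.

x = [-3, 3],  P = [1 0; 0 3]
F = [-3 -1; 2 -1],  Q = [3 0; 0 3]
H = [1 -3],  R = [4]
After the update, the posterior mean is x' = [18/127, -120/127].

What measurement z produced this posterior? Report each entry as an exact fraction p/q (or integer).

z = [2]

x̄ = F·x = [6, -9]
P̄ = F·P·Fᵀ + Q = [15 -3; -3 10]
S = H·P̄·Hᵀ + R = [127]
K = P̄·Hᵀ·S⁻¹ = [24/127; -33/127]
x' − x̄ = [-744/127, 1023/127] = K·y
y = (KᵀK)⁻¹·Kᵀ·(x' − x̄) = [-31]
z = y + H·x̄ = [-31] + [33] = [2]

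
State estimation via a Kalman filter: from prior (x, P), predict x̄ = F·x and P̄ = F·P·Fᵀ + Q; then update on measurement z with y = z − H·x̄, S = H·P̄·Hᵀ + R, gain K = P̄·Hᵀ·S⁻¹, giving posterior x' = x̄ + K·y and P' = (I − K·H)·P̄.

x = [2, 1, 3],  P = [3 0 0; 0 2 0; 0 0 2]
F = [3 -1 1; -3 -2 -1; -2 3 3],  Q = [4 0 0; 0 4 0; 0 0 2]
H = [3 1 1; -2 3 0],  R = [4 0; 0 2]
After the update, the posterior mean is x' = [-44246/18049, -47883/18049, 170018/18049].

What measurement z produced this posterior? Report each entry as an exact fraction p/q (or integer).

x̄ = F·x = [8, -11, 8]
P̄ = F·P·Fᵀ + Q = [35 -25 -18; -25 41 0; -18 0 50]
S = H·P̄·Hᵀ + R = [152 -226; -226 811]
K = P̄·Hᵀ·S⁻¹ = [4378/18049 -2007/18049; 2881/18049 4653/18049; 1223/18049 1142/18049]
x' − x̄ = [-188638/18049, 150656/18049, 25626/18049] = K·y
y = (KᵀK)⁻¹·Kᵀ·(x' − x̄) = [-22, 46]
z = y + H·x̄ = [-22, 46] + [21, -49] = [-1, -3]

z = [-1, -3]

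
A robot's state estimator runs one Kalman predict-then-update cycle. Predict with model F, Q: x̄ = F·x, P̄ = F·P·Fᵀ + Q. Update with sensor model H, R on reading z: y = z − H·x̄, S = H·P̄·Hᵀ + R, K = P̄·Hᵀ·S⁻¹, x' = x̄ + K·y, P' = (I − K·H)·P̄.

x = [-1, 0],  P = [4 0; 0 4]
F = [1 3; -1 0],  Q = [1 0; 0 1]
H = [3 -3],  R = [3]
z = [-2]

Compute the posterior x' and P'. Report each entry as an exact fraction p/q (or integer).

x' = [17/163, 127/163]
P' = [608/163 563/163; 563/163 572/163]

x̄ = F·x = [-1, 1]
P̄ = F·P·Fᵀ + Q = [41 -4; -4 5]
y = z − H·x̄ = [4]
S = H·P̄·Hᵀ + R = [489]
K = P̄·Hᵀ·S⁻¹ = [45/163; -9/163]
x' = x̄ + K·y = [17/163, 127/163]
P' = (I − K·H)·P̄ = [608/163 563/163; 563/163 572/163]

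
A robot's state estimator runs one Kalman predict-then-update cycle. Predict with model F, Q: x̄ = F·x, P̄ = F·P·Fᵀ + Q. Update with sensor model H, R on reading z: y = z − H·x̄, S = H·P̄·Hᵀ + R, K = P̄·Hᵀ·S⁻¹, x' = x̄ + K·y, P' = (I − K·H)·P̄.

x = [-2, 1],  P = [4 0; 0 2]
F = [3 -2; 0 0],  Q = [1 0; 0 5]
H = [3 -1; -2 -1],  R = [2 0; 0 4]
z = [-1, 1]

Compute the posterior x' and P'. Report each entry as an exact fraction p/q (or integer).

x' = [-3274/7643, -1435/7643]
P' = [1710/7643 1800/7643; 1800/7643 9940/7643]

x̄ = F·x = [-8, 0]
P̄ = F·P·Fᵀ + Q = [45 0; 0 5]
y = z − H·x̄ = [23, -15]
S = H·P̄·Hᵀ + R = [412 -265; -265 189]
K = P̄·Hᵀ·S⁻¹ = [1665/7643 -1305/7643; -2270/7643 -3385/7643]
x' = x̄ + K·y = [-3274/7643, -1435/7643]
P' = (I − K·H)·P̄ = [1710/7643 1800/7643; 1800/7643 9940/7643]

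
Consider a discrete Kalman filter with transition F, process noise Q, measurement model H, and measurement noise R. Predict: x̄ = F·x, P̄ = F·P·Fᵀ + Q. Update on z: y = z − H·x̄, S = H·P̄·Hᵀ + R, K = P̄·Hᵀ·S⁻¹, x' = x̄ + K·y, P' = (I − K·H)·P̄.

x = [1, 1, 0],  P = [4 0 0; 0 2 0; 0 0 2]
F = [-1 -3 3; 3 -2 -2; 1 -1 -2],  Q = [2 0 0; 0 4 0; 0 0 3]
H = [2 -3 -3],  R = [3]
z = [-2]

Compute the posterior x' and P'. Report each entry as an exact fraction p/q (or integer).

x̄ = F·x = [-4, 1, 0]
P̄ = F·P·Fᵀ + Q = [42 -12 -10; -12 56 24; -10 24 17]
y = z − H·x̄ = [9]
S = H·P̄·Hᵀ + R = [1524]
K = P̄·Hᵀ·S⁻¹ = [25/254; -22/127; -143/1524]
x' = x̄ + K·y = [-791/254, -71/127, -429/508]
P' = (I − K·H)·P̄ = [3459/127 1776/127 1035/254; 1776/127 1304/127 -98/127; 1035/254 -98/127 5459/1524]

x' = [-791/254, -71/127, -429/508]
P' = [3459/127 1776/127 1035/254; 1776/127 1304/127 -98/127; 1035/254 -98/127 5459/1524]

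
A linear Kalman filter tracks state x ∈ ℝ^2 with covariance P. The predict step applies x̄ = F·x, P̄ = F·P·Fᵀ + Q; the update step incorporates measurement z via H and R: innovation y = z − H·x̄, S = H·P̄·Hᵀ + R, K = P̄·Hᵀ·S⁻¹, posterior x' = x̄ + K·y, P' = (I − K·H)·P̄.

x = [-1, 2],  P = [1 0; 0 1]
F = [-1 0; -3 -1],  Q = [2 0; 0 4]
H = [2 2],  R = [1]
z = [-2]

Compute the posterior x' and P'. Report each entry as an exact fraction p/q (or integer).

x' = [7/31, -37/31]
P' = [45/31 -43/31; -43/31 146/93]

x̄ = F·x = [1, 1]
P̄ = F·P·Fᵀ + Q = [3 3; 3 14]
y = z − H·x̄ = [-6]
S = H·P̄·Hᵀ + R = [93]
K = P̄·Hᵀ·S⁻¹ = [4/31; 34/93]
x' = x̄ + K·y = [7/31, -37/31]
P' = (I − K·H)·P̄ = [45/31 -43/31; -43/31 146/93]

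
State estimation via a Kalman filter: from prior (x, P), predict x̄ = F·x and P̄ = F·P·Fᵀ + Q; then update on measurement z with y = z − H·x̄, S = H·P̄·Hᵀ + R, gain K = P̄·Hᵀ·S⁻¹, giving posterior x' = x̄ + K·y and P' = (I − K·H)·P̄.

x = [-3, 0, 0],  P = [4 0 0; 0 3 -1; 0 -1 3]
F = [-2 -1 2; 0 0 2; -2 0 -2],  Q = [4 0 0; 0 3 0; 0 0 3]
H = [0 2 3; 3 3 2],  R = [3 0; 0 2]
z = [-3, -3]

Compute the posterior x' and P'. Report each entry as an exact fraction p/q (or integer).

x̄ = F·x = [6, 0, 6]
P̄ = F·P·Fᵀ + Q = [39 14 2; 14 15 -12; 2 -12 31]
y = z − H·x̄ = [-21, -33]
S = H·P̄·Hᵀ + R = [198 222; 222 744]
K = P̄·Hᵀ·S⁻¹ = [-605/5446 4121/16338; -1025/5446 767/5446; 3686/8169 -499/5446]
x' = x̄ + K·y = [25/2723, -1893/2723, -2461/5446]
P' = (I − K·H)·P̄ = [27169/16338 -13927/5446 26039/16338; -13927/5446 27219/5446 -19171/5446; 26039/16338 -19171/5446 7619/2723]

x' = [25/2723, -1893/2723, -2461/5446]
P' = [27169/16338 -13927/5446 26039/16338; -13927/5446 27219/5446 -19171/5446; 26039/16338 -19171/5446 7619/2723]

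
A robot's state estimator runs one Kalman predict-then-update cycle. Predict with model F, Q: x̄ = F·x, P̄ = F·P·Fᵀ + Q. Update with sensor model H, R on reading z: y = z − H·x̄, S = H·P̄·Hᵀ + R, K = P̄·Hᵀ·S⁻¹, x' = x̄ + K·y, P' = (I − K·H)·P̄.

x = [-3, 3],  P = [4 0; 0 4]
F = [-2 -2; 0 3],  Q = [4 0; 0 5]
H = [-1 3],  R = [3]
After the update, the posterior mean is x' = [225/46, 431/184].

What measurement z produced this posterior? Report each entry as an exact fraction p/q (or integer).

x̄ = F·x = [0, 9]
P̄ = F·P·Fᵀ + Q = [36 -24; -24 41]
S = H·P̄·Hᵀ + R = [552]
K = P̄·Hᵀ·S⁻¹ = [-9/46; 49/184]
x' − x̄ = [225/46, -1225/184] = K·y
y = (KᵀK)⁻¹·Kᵀ·(x' − x̄) = [-25]
z = y + H·x̄ = [-25] + [27] = [2]

z = [2]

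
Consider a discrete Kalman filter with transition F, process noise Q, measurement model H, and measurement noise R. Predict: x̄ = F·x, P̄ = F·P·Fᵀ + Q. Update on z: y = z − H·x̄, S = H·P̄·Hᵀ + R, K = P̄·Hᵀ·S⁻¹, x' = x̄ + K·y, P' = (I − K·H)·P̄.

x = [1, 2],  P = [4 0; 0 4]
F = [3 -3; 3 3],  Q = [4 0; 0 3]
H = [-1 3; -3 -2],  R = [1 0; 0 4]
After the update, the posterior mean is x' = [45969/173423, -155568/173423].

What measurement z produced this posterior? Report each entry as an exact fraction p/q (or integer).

x̄ = F·x = [-3, 9]
P̄ = F·P·Fᵀ + Q = [76 0; 0 75]
S = H·P̄·Hᵀ + R = [752 -222; -222 988]
K = P̄·Hᵀ·S⁻¹ = [-31426/173423 -47082/173423; 47250/173423 -31425/346846]
x' − x̄ = [566238/173423, -1716375/173423] = K·y
y = (KᵀK)⁻¹·Kᵀ·(x' − x̄) = [-33, 10]
z = y + H·x̄ = [-33, 10] + [30, -9] = [-3, 1]

z = [-3, 1]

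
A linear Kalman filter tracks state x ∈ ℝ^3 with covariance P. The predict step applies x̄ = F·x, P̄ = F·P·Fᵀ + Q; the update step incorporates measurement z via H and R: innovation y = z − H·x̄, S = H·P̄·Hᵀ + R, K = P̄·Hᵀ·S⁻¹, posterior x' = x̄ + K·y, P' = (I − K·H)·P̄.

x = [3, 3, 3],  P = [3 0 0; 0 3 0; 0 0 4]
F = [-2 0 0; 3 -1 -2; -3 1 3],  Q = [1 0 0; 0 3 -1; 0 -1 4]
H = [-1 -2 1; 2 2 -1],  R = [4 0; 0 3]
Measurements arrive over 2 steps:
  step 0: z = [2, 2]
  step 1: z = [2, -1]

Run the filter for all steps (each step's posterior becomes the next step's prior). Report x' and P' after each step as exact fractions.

step 0: x' = [-17/25, 576/1175, -237/1175], P' = [102/25 -63/25 36/25; -63/25 2819/1175 337/1175; 36/25 337/1175 4166/1175]
step 1: x' = [7907783/7780217, -43476762/38901085, 31242741/38901085], P' = [34770753/7780217 -22941461/7780217 9337511/7780217; -22941461/7780217 107061608/38901085 11983331/38901085; 9337511/7780217 11983331/38901085 124391877/38901085]

step 0: x̄ = F·x = [-6, 0, 3]
step 0: P̄ = F·P·Fᵀ + Q = [13 -18 18; -18 49 -55; 18 -55 70]
step 0: y = z − H·x̄ = [-7, 17]
step 0: S = H·P̄·Hᵀ + R = [395 -350; -350 325]
step 0: K = P̄·Hᵀ·S⁻¹ = [3/5 14/25; -117/235 -207/1175; 18/47 -36/1175]
step 0: x' = x̄ + K·y = [-17/25, 576/1175, -237/1175]
step 0: P' = (I − K·H)·P̄ = [102/25 -63/25 36/25; -63/25 2819/1175 337/1175; 36/25 337/1175 4166/1175]
step 1: x̄ = F·x = [34/25, -2499/1175, 2262/1175]
step 1: P̄ = F·P·Fᵀ + Q = [433/25 -594/25 522/25; -594/25 64964/1175 -66207/1175; 522/25 -66207/1175 77491/1175]
step 1: y = z − H·x̄ = [-3312/1175, 2889/1175]
step 1: S = H·P̄·Hᵀ + R = [466486/1175 -401767/1175; -401767/1175 365624/1175]
step 1: K = P̄·Hᵀ·S⁻¹ = [5112420/7780217 4773691/7780217; -4371629/7780217 -1818315/7780217; 2686883/7780217 -470007/7780217]
step 1: x' = x̄ + K·y = [7907783/7780217, -43476762/38901085, 31242741/38901085]
step 1: P' = (I − K·H)·P̄ = [34770753/7780217 -22941461/7780217 9337511/7780217; -22941461/7780217 107061608/38901085 11983331/38901085; 9337511/7780217 11983331/38901085 124391877/38901085]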